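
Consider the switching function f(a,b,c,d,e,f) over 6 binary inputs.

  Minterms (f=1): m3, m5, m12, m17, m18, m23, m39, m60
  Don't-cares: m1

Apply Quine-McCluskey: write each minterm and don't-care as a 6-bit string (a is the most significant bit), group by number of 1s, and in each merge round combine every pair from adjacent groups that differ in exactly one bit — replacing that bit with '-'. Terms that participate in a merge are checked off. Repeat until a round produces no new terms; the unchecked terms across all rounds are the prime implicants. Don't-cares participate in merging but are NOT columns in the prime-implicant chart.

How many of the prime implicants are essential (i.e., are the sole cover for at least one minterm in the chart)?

Round 0: 000001✓ 000011✓ 000101✓ 001100 010001✓ 010010 010111 100111 111100
Round 1: 0-0001 000-01 0000-1
PIs = {0-0001, 000-01, 0000-1, 001100, 010010, 010111, 100111, 111100}
Coverage chart:
  m3: 0000-1 ←essential
  m5: 000-01 ←essential
  m12: 001100 ←essential
  m17: 0-0001 ←essential
  m18: 010010 ←essential
  m23: 010111 ←essential
  m39: 100111 ←essential
  m60: 111100 ←essential
Essential: 0-0001, 000-01, 0000-1, 001100, 010010, 010111, 100111, 111100

8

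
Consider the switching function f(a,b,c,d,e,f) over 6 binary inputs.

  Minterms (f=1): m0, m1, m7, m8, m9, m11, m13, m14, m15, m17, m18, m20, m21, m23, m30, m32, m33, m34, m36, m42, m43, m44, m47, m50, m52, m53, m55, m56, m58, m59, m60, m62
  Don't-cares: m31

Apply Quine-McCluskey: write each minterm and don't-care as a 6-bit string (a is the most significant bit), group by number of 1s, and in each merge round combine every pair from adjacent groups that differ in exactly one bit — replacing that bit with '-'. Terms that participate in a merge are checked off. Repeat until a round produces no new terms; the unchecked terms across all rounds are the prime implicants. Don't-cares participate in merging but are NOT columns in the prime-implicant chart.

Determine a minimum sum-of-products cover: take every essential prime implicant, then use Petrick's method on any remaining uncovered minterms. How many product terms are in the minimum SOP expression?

size-2^0 implicants → 000000(✓)  000001(✓)  000111(✓)  001000(✓)  001001(✓)  001011(✓)  001101(✓)  001110(✓)  001111(✓)  010001(✓)  010010(✓)  010100(✓)  010101(✓)  010111(✓)  011110(✓)  011111(✓)  100000(✓)  100001(✓)  100010(✓)  100100(✓)  101010(✓)  101011(✓)  101100(✓)  101111(✓)  110010(✓)  110100(✓)  110101(✓)  110111(✓)  111000(✓)  111010(✓)  111011(✓)  111100(✓)  111110(✓)
size-2^1 implicants → -00000(✓)  -00001(✓)  -01011(✓)  -01111(✓)  -10010  -10100(✓)  -10101(✓)  -10111(✓)  -11110  0-0001  0-0111(✓)  0-1110(✓)  0-1111(✓)  00-000(✓)  00-001(✓)  00-111(✓)  00000-(✓)  001-01(✓)  001-11(✓)  0010-1(✓)  00100-(✓)  0011-1(✓)  00111-(✓)  01-111(✓)  010-01  0101-1(✓)  01010-(✓)  01111-(✓)  1-0010(✓)  1-0100(✓)  1-1010(✓)  1-1011(✓)  1-1100(✓)  10-010(✓)  10-100(✓)  100-00  1000-0  10000-(✓)  101-11(✓)  10101-(✓)  11-010(✓)  11-100(✓)  1101-1(✓)  11010-(✓)  111-00(✓)  111-10(✓)  1110-0(✓)  11101-(✓)  1111-0(✓)
size-2^2 implicants → -0000-  -01-11  -101-1  -1010-  0--111  0-111-  00-00-  001--1  1--010  1--100  1-101-  111--0
Unchecked terms (primes): -0000-, -01-11, -10010, -101-1, -1010-, -11110, 0--111, 0-0001, 0-111-, 00-00-, 001--1, 010-01, 1--010, 1--100, 1-101-, 100-00, 1000-0, 111--0
Minterm coverage:
  m0 ⊆ -0000-,00-00-
  m1 ⊆ -0000-,0-0001,00-00-
  m7 ⊆ 0--111 [E]
  m8 ⊆ 00-00- [E]
  m9 ⊆ 00-00-,001--1
  m11 ⊆ -01-11,001--1
  m13 ⊆ 001--1 [E]
  m14 ⊆ 0-111- [E]
  m15 ⊆ -01-11,0--111,0-111-,001--1
  m17 ⊆ 0-0001,010-01
  m18 ⊆ -10010 [E]
  m20 ⊆ -1010- [E]
  m21 ⊆ -101-1,-1010-,010-01
  m23 ⊆ -101-1,0--111
  m30 ⊆ -11110,0-111-
  m32 ⊆ -0000-,100-00,1000-0
  m33 ⊆ -0000- [E]
  m34 ⊆ 1--010,1000-0
  m36 ⊆ 1--100,100-00
  m42 ⊆ 1--010,1-101-
  m43 ⊆ -01-11,1-101-
  m44 ⊆ 1--100 [E]
  m47 ⊆ -01-11 [E]
  m50 ⊆ -10010,1--010
  m52 ⊆ -1010-,1--100
  m53 ⊆ -101-1,-1010-
  m55 ⊆ -101-1 [E]
  m56 ⊆ 111--0 [E]
  m58 ⊆ 1--010,1-101-,111--0
  m59 ⊆ 1-101- [E]
  m60 ⊆ 1--100,111--0
  m62 ⊆ -11110,111--0
E = {-0000-, -01-11, -10010, -101-1, -1010-, 0--111, 0-111-, 00-00-, 001--1, 1--100, 1-101-, 111--0}
Petrick residual → 0-0001, 1--010
Cover = b'c'd'e' + b'cef + bc'd'ef' + bc'df + bc'de' + a'def + a'c'd'e'f + a'cde + a'b'd'e' + a'b'cf + ad'ef' + ade'f' + acd'e + abcf'  |cover|=14

14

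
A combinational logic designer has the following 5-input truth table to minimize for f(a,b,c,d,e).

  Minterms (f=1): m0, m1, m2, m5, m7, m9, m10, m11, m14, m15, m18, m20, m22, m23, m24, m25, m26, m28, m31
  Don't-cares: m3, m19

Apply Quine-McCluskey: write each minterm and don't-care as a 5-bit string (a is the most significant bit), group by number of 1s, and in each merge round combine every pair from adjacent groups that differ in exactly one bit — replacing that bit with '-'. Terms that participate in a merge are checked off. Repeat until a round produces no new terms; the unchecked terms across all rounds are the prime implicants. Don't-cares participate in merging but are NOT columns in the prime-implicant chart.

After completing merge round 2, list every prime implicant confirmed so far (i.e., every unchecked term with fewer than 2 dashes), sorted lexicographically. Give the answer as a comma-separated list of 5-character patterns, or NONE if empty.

size-2^0 implicants → 00000(✓)  00001(✓)  00010(✓)  00011(✓)  00101(✓)  00111(✓)  01001(✓)  01010(✓)  01011(✓)  01110(✓)  01111(✓)  10010(✓)  10011(✓)  10100(✓)  10110(✓)  10111(✓)  11000(✓)  11001(✓)  11010(✓)  11100(✓)  11111(✓)
size-2^1 implicants → -0010(✓)  -0011(✓)  -0111(✓)  -1001  -1010(✓)  -1111(✓)  0-001(✓)  0-010(✓)  0-011(✓)  0-111(✓)  00-01(✓)  00-11(✓)  000-0(✓)  000-1(✓)  0000-(✓)  0001-(✓)  001-1(✓)  01-10(✓)  01-11(✓)  010-1(✓)  0101-(✓)  0111-(✓)  1-010(✓)  1-100  1-111(✓)  10-10(✓)  10-11(✓)  1001-(✓)  101-0  1011-(✓)  11-00  110-0  1100-
size-2^2 implicants → --010  --111  -0-11  -001-  0--11  0-0-1  0-01-  00--1  000--  01-1-  10-1-
Unchecked terms (primes): --010, --111, -0-11, -001-, -1001, 0--11, 0-0-1, 0-01-, 00--1, 000--, 01-1-, 1-100, 10-1-, 101-0, 11-00, 110-0, 1100-

-1001, 1-100, 101-0, 11-00, 110-0, 1100-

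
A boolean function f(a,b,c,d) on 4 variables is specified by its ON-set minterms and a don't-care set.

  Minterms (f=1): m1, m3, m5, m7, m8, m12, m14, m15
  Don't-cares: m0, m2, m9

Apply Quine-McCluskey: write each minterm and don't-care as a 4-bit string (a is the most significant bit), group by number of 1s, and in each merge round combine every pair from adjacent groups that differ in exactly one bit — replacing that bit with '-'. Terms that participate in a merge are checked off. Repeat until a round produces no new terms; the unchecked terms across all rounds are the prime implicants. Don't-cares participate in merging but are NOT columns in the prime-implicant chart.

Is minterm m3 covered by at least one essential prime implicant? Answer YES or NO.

Round 0: 0000✓ 0001✓ 0010✓ 0011✓ 0101✓ 0111✓ 1000✓ 1001✓ 1100✓ 1110✓ 1111✓
Round 1: -000✓ -001✓ -111 0-01✓ 0-11✓ 00-0✓ 00-1✓ 000-✓ 001-✓ 01-1✓ 1-00 100-✓ 11-0 111-
Round 2: -00- 0--1 00--
PIs = {-00-, -111, 0--1, 00--, 1-00, 11-0, 111-}
Coverage chart:
  m1: -00-,0--1,00--
  m3: 0--1,00--
  m5: 0--1 ←essential
  m7: -111,0--1
  m8: -00-,1-00
  m12: 1-00,11-0
  m14: 11-0,111-
  m15: -111,111-
Essential: 0--1

YES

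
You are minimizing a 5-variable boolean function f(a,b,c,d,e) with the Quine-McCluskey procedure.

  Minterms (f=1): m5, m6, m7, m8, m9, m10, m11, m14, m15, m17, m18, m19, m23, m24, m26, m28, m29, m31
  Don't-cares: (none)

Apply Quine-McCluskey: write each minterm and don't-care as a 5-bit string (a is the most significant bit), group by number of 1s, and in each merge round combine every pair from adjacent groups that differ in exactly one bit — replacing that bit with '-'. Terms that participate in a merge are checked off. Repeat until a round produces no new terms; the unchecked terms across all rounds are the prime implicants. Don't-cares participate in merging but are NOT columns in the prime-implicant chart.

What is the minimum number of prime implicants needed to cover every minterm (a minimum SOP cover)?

[col 0] 00101*, 00110*, 00111*, 01000*, 01001*, 01010*, 01011*, 01110*, 01111*, 10001*, 10010*, 10011*, 10111*, 11000*, 11010*, 11100*, 11101*, 11111*
[col 1] -0111*, -1000*, -1010*, -1111*, 0-110*, 0-111*, 001-1, 0011-*, 01-10*, 01-11*, 010-0*, 010-1*, 0100-*, 0101-*, 0111-*, 1-010, 1-111*, 10-11, 100-1, 1001-, 11-00, 110-0*, 111-1, 1110-
[col 2] --111, -10-0, 0-11-, 01-1-, 010--
Prime implicants: --111, -10-0, 0-11-, 001-1, 01-1-, 010--, 1-010, 10-11, 100-1, 1001-, 11-00, 111-1, 1110-
PI chart (minterm → PIs covering it):
  5 | 001-1  (sole → essential)
  6 | 0-11-  (sole → essential)
  7 | --111,0-11-,001-1
  8 | -10-0,010--
  9 | 010--  (sole → essential)
  10 | -10-0,01-1-,010--
  11 | 01-1-,010--
  14 | 0-11-,01-1-
  15 | --111,0-11-,01-1-
  17 | 100-1  (sole → essential)
  18 | 1-010,1001-
  19 | 10-11,100-1,1001-
  23 | --111,10-11
  24 | -10-0,11-00
  26 | -10-0,1-010
  28 | 11-00,1110-
  29 | 111-1,1110-
  31 | --111,111-1
Essential prime implicants: 0-11-, 001-1, 010--, 100-1
Petrick residual → --111, -10-0, 1-010, 1110-
Minimum SOP uses 8 PIs: cde + bc'e' + a'cd + a'b'ce + a'bc' + ac'de' + ab'c'e + abcd'

8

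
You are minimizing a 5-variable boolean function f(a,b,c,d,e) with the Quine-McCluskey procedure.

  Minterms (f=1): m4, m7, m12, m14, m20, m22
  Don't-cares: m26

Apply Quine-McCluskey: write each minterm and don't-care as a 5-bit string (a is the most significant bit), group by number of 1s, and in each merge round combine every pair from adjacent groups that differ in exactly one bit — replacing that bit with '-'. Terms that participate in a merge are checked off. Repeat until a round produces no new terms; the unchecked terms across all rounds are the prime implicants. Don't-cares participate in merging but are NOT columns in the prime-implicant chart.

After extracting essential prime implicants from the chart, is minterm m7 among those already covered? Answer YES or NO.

[col 0] 00100*, 00111, 01100*, 01110*, 10100*, 10110*, 11010
[col 1] -0100, 0-100, 011-0, 101-0
Prime implicants: -0100, 0-100, 00111, 011-0, 101-0, 11010
PI chart (minterm → PIs covering it):
  4 | -0100,0-100
  7 | 00111  (sole → essential)
  12 | 0-100,011-0
  14 | 011-0  (sole → essential)
  20 | -0100,101-0
  22 | 101-0  (sole → essential)
Essential prime implicants: 00111, 011-0, 101-0

YES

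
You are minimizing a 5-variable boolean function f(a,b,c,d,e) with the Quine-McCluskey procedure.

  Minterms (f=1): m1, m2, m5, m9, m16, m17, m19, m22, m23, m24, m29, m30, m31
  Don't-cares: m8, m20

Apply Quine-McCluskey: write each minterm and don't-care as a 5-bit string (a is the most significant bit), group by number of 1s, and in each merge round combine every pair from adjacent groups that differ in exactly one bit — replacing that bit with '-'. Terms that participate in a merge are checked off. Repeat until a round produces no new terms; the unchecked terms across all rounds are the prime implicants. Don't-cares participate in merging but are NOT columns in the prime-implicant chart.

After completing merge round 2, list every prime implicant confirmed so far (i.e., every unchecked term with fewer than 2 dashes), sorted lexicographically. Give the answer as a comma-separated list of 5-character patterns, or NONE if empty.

-0001, -1000, 0-001, 00-01, 00010, 0100-, 1-000, 10-00, 10-11, 100-1, 1000-, 101-0, 111-1

[col 0] 00001*, 00010, 00101*, 01000*, 01001*, 10000*, 10001*, 10011*, 10100*, 10110*, 10111*, 11000*, 11101*, 11110*, 11111*
[col 1] -0001, -1000, 0-001, 00-01, 0100-, 1-000, 1-110*, 1-111*, 10-00, 10-11, 100-1, 1000-, 101-0, 1011-*, 111-1, 1111-*
[col 2] 1-11-
Prime implicants: -0001, -1000, 0-001, 00-01, 00010, 0100-, 1-000, 1-11-, 10-00, 10-11, 100-1, 1000-, 101-0, 111-1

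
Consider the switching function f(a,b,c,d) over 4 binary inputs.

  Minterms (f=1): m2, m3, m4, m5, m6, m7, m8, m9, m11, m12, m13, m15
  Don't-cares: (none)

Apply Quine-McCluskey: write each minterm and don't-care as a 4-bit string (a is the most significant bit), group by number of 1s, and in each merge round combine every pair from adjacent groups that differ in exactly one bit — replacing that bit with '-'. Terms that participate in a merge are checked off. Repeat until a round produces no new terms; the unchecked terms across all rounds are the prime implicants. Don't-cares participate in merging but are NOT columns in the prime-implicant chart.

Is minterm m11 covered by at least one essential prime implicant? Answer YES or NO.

NO

[col 0] 0010*, 0011*, 0100*, 0101*, 0110*, 0111*, 1000*, 1001*, 1011*, 1100*, 1101*, 1111*
[col 1] -011*, -100*, -101*, -111*, 0-10*, 0-11*, 001-*, 01-0*, 01-1*, 010-*, 011-*, 1-00*, 1-01*, 1-11*, 10-1*, 100-*, 11-1*, 110-*
[col 2] --11, -1-1, -10-, 0-1-, 01--, 1--1, 1-0-
Prime implicants: --11, -1-1, -10-, 0-1-, 01--, 1--1, 1-0-
PI chart (minterm → PIs covering it):
  2 | 0-1-  (sole → essential)
  3 | --11,0-1-
  4 | -10-,01--
  5 | -1-1,-10-,01--
  6 | 0-1-,01--
  7 | --11,-1-1,0-1-,01--
  8 | 1-0-  (sole → essential)
  9 | 1--1,1-0-
  11 | --11,1--1
  12 | -10-,1-0-
  13 | -1-1,-10-,1--1,1-0-
  15 | --11,-1-1,1--1
Essential prime implicants: 0-1-, 1-0-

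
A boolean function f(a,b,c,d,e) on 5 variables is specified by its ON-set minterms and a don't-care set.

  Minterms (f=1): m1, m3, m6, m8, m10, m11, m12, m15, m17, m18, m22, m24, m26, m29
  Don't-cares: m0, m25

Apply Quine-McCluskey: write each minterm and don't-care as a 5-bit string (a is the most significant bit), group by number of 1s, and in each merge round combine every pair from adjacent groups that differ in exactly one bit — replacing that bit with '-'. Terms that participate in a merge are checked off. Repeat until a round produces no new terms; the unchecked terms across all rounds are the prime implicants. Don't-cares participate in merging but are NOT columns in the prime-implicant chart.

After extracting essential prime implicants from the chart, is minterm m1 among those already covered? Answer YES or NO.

[col 0] 00000*, 00001*, 00011*, 00110*, 01000*, 01010*, 01011*, 01100*, 01111*, 10001*, 10010*, 10110*, 11000*, 11001*, 11010*, 11101*
[col 1] -0001, -0110, -1000*, -1010*, 0-000, 0-011, 000-1, 0000-, 01-00, 01-11, 010-0*, 0101-, 1-001, 1-010, 10-10, 11-01, 110-0*, 1100-
[col 2] -10-0
Prime implicants: -0001, -0110, -10-0, 0-000, 0-011, 000-1, 0000-, 01-00, 01-11, 0101-, 1-001, 1-010, 10-10, 11-01, 1100-
PI chart (minterm → PIs covering it):
  1 | -0001,000-1,0000-
  3 | 0-011,000-1
  6 | -0110  (sole → essential)
  8 | -10-0,0-000,01-00
  10 | -10-0,0101-
  11 | 0-011,01-11,0101-
  12 | 01-00  (sole → essential)
  15 | 01-11  (sole → essential)
  17 | -0001,1-001
  18 | 1-010,10-10
  22 | -0110,10-10
  24 | -10-0,1100-
  26 | -10-0,1-010
  29 | 11-01  (sole → essential)
Essential prime implicants: -0110, 01-00, 01-11, 11-01

NO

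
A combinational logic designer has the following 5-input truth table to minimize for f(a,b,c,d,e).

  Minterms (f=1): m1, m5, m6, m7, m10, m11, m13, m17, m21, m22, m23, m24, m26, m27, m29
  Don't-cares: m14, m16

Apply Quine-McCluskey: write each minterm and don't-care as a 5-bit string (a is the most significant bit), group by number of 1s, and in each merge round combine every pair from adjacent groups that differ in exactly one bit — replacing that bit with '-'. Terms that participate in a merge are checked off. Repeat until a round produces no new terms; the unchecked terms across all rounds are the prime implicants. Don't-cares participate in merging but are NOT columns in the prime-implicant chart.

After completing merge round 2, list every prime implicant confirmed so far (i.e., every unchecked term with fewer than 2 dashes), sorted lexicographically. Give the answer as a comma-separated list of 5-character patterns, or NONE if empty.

Round 0: 00001✓ 00101✓ 00110✓ 00111✓ 01010✓ 01011✓ 01101✓ 01110✓ 10000✓ 10001✓ 10101✓ 10110✓ 10111✓ 11000✓ 11010✓ 11011✓ 11101✓
Round 1: -0001✓ -0101✓ -0110✓ -0111✓ -1010✓ -1011✓ -1101✓ 0-101✓ 0-110 00-01✓ 001-1✓ 0011-✓ 01-10 0101-✓ 1-000 1-101✓ 10-01✓ 1000- 101-1✓ 1011-✓ 110-0 1101-✓
Round 2: --101 -0-01 -01-1 -011- -101-
PIs = {--101, -0-01, -01-1, -011-, -101-, 0-110, 01-10, 1-000, 1000-, 110-0}

0-110, 01-10, 1-000, 1000-, 110-0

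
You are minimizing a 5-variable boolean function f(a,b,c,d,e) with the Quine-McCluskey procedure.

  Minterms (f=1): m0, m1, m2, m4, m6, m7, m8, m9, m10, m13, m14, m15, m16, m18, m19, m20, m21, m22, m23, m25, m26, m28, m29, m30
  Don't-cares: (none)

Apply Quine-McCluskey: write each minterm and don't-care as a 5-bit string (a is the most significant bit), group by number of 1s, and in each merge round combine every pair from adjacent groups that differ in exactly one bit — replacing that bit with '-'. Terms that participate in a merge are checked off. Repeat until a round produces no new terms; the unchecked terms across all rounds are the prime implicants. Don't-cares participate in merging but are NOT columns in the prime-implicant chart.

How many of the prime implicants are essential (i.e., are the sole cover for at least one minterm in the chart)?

5

Round 0: 00000✓ 00001✓ 00010✓ 00100✓ 00110✓ 00111✓ 01000✓ 01001✓ 01010✓ 01101✓ 01110✓ 01111✓ 10000✓ 10010✓ 10011✓ 10100✓ 10101✓ 10110✓ 10111✓ 11001✓ 11010✓ 11100✓ 11101✓ 11110✓
Round 1: -0000✓ -0010✓ -0100✓ -0110✓ -0111✓ -1001✓ -1010✓ -1101✓ -1110✓ 0-000✓ 0-001✓ 0-010✓ 0-110✓ 0-111✓ 00-00✓ 00-10✓ 000-0✓ 0000-✓ 001-0✓ 0011-✓ 01-01✓ 01-10✓ 010-0✓ 0100-✓ 011-1 0111-✓ 1-010✓ 1-100✓ 1-101✓ 1-110✓ 10-00✓ 10-10✓ 10-11✓ 100-0✓ 1001-✓ 101-0✓ 101-1✓ 1010-✓ 1011-✓ 11-01✓ 11-10✓ 111-0✓ 1110-✓
Round 2: --010✓ --110✓ -0-00✓ -0-10✓ -00-0✓ -01-0✓ -011- -1-01 -1-10✓ 0--10✓ 0-0-0 0-00- 0-11- 00--0✓ 1--10✓ 1-1-0 1-10- 10--0✓ 10-1- 101--
Round 3: ---10 -0--0
PIs = {---10, -0--0, -011-, -1-01, 0-0-0, 0-00-, 0-11-, 011-1, 1-1-0, 1-10-, 10-1-, 101--}
Coverage chart:
  m0: -0--0,0-0-0,0-00-
  m1: 0-00- ←essential
  m2: ---10,-0--0,0-0-0
  m4: -0--0 ←essential
  m6: ---10,-0--0,-011-,0-11-
  m7: -011-,0-11-
  m8: 0-0-0,0-00-
  m9: -1-01,0-00-
  m10: ---10,0-0-0
  m13: -1-01,011-1
  m14: ---10,0-11-
  m15: 0-11-,011-1
  m16: -0--0 ←essential
  m18: ---10,-0--0,10-1-
  m19: 10-1- ←essential
  m20: -0--0,1-1-0,1-10-,101--
  m21: 1-10-,101--
  m22: ---10,-0--0,-011-,1-1-0,10-1-,101--
  m23: -011-,10-1-,101--
  m25: -1-01 ←essential
  m26: ---10 ←essential
  m28: 1-1-0,1-10-
  m29: -1-01,1-10-
  m30: ---10,1-1-0
Essential: ---10, -0--0, -1-01, 0-00-, 10-1-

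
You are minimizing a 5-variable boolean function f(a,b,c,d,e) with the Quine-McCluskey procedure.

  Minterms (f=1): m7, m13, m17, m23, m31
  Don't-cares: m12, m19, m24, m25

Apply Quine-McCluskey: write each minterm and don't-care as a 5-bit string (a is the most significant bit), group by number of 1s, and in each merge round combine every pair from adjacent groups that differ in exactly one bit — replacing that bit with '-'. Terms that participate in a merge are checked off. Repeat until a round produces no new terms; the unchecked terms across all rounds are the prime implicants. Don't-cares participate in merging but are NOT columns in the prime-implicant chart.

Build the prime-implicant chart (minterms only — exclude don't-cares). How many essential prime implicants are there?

3

size-2^0 implicants → 00111(✓)  01100(✓)  01101(✓)  10001(✓)  10011(✓)  10111(✓)  11000(✓)  11001(✓)  11111(✓)
size-2^1 implicants → -0111  0110-  1-001  1-111  10-11  100-1  1100-
Unchecked terms (primes): -0111, 0110-, 1-001, 1-111, 10-11, 100-1, 1100-
Minterm coverage:
  m7 ⊆ -0111 [E]
  m13 ⊆ 0110- [E]
  m17 ⊆ 1-001,100-1
  m23 ⊆ -0111,1-111,10-11
  m31 ⊆ 1-111 [E]
E = {-0111, 0110-, 1-111}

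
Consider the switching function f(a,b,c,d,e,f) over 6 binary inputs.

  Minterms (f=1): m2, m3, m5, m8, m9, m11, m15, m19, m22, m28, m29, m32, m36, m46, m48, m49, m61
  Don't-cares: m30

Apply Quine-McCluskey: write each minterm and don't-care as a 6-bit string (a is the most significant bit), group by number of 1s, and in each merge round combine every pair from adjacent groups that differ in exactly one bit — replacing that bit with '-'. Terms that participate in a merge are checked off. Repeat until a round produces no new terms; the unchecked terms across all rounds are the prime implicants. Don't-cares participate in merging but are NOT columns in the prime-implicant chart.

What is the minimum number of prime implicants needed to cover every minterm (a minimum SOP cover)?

11

Round 0: 000010✓ 000011✓ 000101 001000✓ 001001✓ 001011✓ 001111✓ 010011✓ 010110✓ 011100✓ 011101✓ 011110✓ 100000✓ 100100✓ 101110 110000✓ 110001✓ 111101✓
Round 1: -11101 0-0011 00-011 00001- 001-11 0010-1 00100- 01-110 0111-0 01110- 1-0000 100-00 11000-
PIs = {-11101, 0-0011, 00-011, 00001-, 000101, 001-11, 0010-1, 00100-, 01-110, 0111-0, 01110-, 1-0000, 100-00, 101110, 11000-}
Coverage chart:
  m2: 00001- ←essential
  m3: 0-0011,00-011,00001-
  m5: 000101 ←essential
  m8: 00100- ←essential
  m9: 0010-1,00100-
  m11: 00-011,001-11,0010-1
  m15: 001-11 ←essential
  m19: 0-0011 ←essential
  m22: 01-110 ←essential
  m28: 0111-0,01110-
  m29: -11101,01110-
  m32: 1-0000,100-00
  m36: 100-00 ←essential
  m46: 101110 ←essential
  m48: 1-0000,11000-
  m49: 11000- ←essential
  m61: -11101 ←essential
Essential: -11101, 0-0011, 00001-, 000101, 001-11, 00100-, 01-110, 100-00, 101110, 11000-
Petrick residual → 0111-0
Min cover (11 terms): bcde'f + a'c'd'ef + a'b'c'd'e + a'b'c'de'f + a'b'cef + a'b'cd'e' + a'bdef' + a'bcdf' + ab'c'e'f' + ab'cdef' + abc'd'e'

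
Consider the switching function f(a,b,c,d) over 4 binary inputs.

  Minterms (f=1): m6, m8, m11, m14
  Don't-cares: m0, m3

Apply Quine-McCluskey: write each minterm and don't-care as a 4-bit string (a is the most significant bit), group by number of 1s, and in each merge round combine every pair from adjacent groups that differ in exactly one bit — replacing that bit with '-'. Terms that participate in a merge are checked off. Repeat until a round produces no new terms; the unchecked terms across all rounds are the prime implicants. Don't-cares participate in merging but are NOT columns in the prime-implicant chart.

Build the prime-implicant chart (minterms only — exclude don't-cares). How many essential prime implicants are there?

[col 0] 0000*, 0011*, 0110*, 1000*, 1011*, 1110*
[col 1] -000, -011, -110
Prime implicants: -000, -011, -110
PI chart (minterm → PIs covering it):
  6 | -110  (sole → essential)
  8 | -000  (sole → essential)
  11 | -011  (sole → essential)
  14 | -110  (sole → essential)
Essential prime implicants: -000, -011, -110

3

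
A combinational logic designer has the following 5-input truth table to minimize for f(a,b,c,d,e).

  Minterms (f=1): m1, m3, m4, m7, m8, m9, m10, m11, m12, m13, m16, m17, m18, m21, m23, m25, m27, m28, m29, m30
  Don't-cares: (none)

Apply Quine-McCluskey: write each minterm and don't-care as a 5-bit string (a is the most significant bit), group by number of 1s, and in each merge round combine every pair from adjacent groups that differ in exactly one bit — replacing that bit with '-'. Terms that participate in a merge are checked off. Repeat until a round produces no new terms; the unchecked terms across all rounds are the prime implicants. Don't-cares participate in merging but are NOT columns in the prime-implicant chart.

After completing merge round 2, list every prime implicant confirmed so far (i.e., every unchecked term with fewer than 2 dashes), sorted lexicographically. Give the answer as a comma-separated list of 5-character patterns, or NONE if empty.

-0111, 0-100, 00-11, 100-0, 1000-, 101-1, 111-0

size-2^0 implicants → 00001(✓)  00011(✓)  00100(✓)  00111(✓)  01000(✓)  01001(✓)  01010(✓)  01011(✓)  01100(✓)  01101(✓)  10000(✓)  10001(✓)  10010(✓)  10101(✓)  10111(✓)  11001(✓)  11011(✓)  11100(✓)  11101(✓)  11110(✓)
size-2^1 implicants → -0001(✓)  -0111  -1001(✓)  -1011(✓)  -1100(✓)  -1101(✓)  0-001(✓)  0-011(✓)  0-100  00-11  000-1(✓)  01-00(✓)  01-01(✓)  010-0(✓)  010-1(✓)  0100-(✓)  0101-(✓)  0110-(✓)  1-001(✓)  1-101(✓)  10-01(✓)  100-0  1000-  101-1  11-01(✓)  110-1(✓)  111-0  1110-(✓)
size-2^2 implicants → --001  -1-01  -10-1  -110-  0-0-1  01-0-  010--  1--01
Unchecked terms (primes): --001, -0111, -1-01, -10-1, -110-, 0-0-1, 0-100, 00-11, 01-0-, 010--, 1--01, 100-0, 1000-, 101-1, 111-0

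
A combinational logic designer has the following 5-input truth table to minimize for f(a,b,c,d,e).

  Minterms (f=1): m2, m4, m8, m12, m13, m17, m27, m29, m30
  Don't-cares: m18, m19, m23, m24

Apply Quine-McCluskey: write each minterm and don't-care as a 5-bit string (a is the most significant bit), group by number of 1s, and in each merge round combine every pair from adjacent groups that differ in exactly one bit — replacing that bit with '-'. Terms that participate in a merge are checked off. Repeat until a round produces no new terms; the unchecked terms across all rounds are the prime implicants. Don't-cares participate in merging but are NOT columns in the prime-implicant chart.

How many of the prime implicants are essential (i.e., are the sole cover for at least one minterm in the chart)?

[col 0] 00010*, 00100*, 01000*, 01100*, 01101*, 10001*, 10010*, 10011*, 10111*, 11000*, 11011*, 11101*, 11110
[col 1] -0010, -1000, -1101, 0-100, 01-00, 0110-, 1-011, 10-11, 100-1, 1001-
Prime implicants: -0010, -1000, -1101, 0-100, 01-00, 0110-, 1-011, 10-11, 100-1, 1001-, 11110
PI chart (minterm → PIs covering it):
  2 | -0010  (sole → essential)
  4 | 0-100  (sole → essential)
  8 | -1000,01-00
  12 | 0-100,01-00,0110-
  13 | -1101,0110-
  17 | 100-1  (sole → essential)
  27 | 1-011  (sole → essential)
  29 | -1101  (sole → essential)
  30 | 11110  (sole → essential)
Essential prime implicants: -0010, -1101, 0-100, 1-011, 100-1, 11110

6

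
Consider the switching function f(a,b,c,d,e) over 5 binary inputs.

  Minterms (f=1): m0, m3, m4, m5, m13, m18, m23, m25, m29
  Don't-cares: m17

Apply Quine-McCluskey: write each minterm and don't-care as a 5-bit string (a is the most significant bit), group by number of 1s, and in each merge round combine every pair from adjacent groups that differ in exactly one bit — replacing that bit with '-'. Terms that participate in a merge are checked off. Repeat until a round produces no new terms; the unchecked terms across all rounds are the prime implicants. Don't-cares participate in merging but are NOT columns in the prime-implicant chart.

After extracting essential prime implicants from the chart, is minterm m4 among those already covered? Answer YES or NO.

size-2^0 implicants → 00000(✓)  00011  00100(✓)  00101(✓)  01101(✓)  10001(✓)  10010  10111  11001(✓)  11101(✓)
size-2^1 implicants → -1101  0-101  00-00  0010-  1-001  11-01
Unchecked terms (primes): -1101, 0-101, 00-00, 00011, 0010-, 1-001, 10010, 10111, 11-01
Minterm coverage:
  m0 ⊆ 00-00 [E]
  m3 ⊆ 00011 [E]
  m4 ⊆ 00-00,0010-
  m5 ⊆ 0-101,0010-
  m13 ⊆ -1101,0-101
  m18 ⊆ 10010 [E]
  m23 ⊆ 10111 [E]
  m25 ⊆ 1-001,11-01
  m29 ⊆ -1101,11-01
E = {00-00, 00011, 10010, 10111}

YES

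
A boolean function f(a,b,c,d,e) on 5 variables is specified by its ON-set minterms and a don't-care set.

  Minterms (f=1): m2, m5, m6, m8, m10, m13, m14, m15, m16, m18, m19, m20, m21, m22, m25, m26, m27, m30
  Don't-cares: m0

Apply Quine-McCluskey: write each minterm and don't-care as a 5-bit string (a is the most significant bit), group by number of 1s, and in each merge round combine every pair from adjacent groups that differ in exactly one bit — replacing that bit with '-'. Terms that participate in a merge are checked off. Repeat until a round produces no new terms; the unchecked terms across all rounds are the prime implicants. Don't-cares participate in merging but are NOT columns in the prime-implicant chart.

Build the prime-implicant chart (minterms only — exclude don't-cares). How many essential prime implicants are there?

Round 0: 00000✓ 00010✓ 00101✓ 00110✓ 01000✓ 01010✓ 01101✓ 01110✓ 01111✓ 10000✓ 10010✓ 10011✓ 10100✓ 10101✓ 10110✓ 11001✓ 11010✓ 11011✓ 11110✓
Round 1: -0000✓ -0010✓ -0101 -0110✓ -1010✓ -1110✓ 0-000✓ 0-010✓ 0-101 0-110✓ 00-10✓ 000-0✓ 01-10✓ 010-0✓ 011-1 0111- 1-010✓ 1-011✓ 1-110✓ 10-00✓ 10-10✓ 100-0✓ 1001-✓ 101-0✓ 1010- 11-10✓ 110-1 1101-✓
Round 2: --010✓ --110✓ -0-10✓ -00-0 -1-10✓ 0--10✓ 0-0-0 1--10✓ 1-01- 10--0
Round 3: ---10
PIs = {---10, -00-0, -0101, 0-0-0, 0-101, 011-1, 0111-, 1-01-, 10--0, 1010-, 110-1}
Coverage chart:
  m2: ---10,-00-0,0-0-0
  m5: -0101,0-101
  m6: ---10 ←essential
  m8: 0-0-0 ←essential
  m10: ---10,0-0-0
  m13: 0-101,011-1
  m14: ---10,0111-
  m15: 011-1,0111-
  m16: -00-0,10--0
  m18: ---10,-00-0,1-01-,10--0
  m19: 1-01- ←essential
  m20: 10--0,1010-
  m21: -0101,1010-
  m22: ---10,10--0
  m25: 110-1 ←essential
  m26: ---10,1-01-
  m27: 1-01-,110-1
  m30: ---10 ←essential
Essential: ---10, 0-0-0, 1-01-, 110-1

4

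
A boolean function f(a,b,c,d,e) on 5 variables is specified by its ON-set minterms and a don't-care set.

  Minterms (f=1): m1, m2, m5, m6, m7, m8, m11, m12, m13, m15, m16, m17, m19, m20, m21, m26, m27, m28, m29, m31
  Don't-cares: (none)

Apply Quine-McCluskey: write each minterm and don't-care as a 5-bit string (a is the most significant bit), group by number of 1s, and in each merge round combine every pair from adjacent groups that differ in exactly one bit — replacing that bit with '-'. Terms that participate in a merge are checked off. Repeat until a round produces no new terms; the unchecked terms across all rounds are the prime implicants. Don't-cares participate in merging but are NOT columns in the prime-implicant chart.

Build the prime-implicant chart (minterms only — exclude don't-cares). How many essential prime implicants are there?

6

[col 0] 00001*, 00010*, 00101*, 00110*, 00111*, 01000*, 01011*, 01100*, 01101*, 01111*, 10000*, 10001*, 10011*, 10100*, 10101*, 11010*, 11011*, 11100*, 11101*, 11111*
[col 1] -0001*, -0101*, -1011*, -1100*, -1101*, -1111*, 0-101*, 0-111*, 00-01*, 00-10, 001-1*, 0011-, 01-00, 01-11*, 011-1*, 0110-*, 1-011, 1-100*, 1-101*, 10-00*, 10-01*, 100-1, 1000-*, 1010-*, 11-11*, 1101-, 111-1*, 1110-*
[col 2] --101, -0-01, -1-11, -11-1, -110-, 0-1-1, 1-10-, 10-0-
Prime implicants: --101, -0-01, -1-11, -11-1, -110-, 0-1-1, 00-10, 0011-, 01-00, 1-011, 1-10-, 10-0-, 100-1, 1101-
PI chart (minterm → PIs covering it):
  1 | -0-01  (sole → essential)
  2 | 00-10  (sole → essential)
  5 | --101,-0-01,0-1-1
  6 | 00-10,0011-
  7 | 0-1-1,0011-
  8 | 01-00  (sole → essential)
  11 | -1-11  (sole → essential)
  12 | -110-,01-00
  13 | --101,-11-1,-110-,0-1-1
  15 | -1-11,-11-1,0-1-1
  16 | 10-0-  (sole → essential)
  17 | -0-01,10-0-,100-1
  19 | 1-011,100-1
  20 | 1-10-,10-0-
  21 | --101,-0-01,1-10-,10-0-
  26 | 1101-  (sole → essential)
  27 | -1-11,1-011,1101-
  28 | -110-,1-10-
  29 | --101,-11-1,-110-,1-10-
  31 | -1-11,-11-1
Essential prime implicants: -0-01, -1-11, 00-10, 01-00, 10-0-, 1101-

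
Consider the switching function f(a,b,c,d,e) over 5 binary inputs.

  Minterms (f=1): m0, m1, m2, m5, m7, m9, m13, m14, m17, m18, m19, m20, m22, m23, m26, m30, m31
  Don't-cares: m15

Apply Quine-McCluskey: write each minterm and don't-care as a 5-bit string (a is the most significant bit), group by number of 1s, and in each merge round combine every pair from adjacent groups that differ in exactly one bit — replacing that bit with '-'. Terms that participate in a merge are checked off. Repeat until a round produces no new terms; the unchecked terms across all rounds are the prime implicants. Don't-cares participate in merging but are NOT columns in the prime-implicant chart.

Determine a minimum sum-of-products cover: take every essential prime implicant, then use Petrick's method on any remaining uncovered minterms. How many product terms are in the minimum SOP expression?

7

size-2^0 implicants → 00000(✓)  00001(✓)  00010(✓)  00101(✓)  00111(✓)  01001(✓)  01101(✓)  01110(✓)  01111(✓)  10001(✓)  10010(✓)  10011(✓)  10100(✓)  10110(✓)  10111(✓)  11010(✓)  11110(✓)  11111(✓)
size-2^1 implicants → -0001  -0010  -0111(✓)  -1110(✓)  -1111(✓)  0-001(✓)  0-101(✓)  0-111(✓)  00-01(✓)  000-0  0000-  001-1(✓)  01-01(✓)  011-1(✓)  0111-(✓)  1-010(✓)  1-110(✓)  1-111(✓)  10-10(✓)  10-11(✓)  100-1  1001-(✓)  101-0  1011-(✓)  11-10(✓)  1111-(✓)
size-2^2 implicants → --111  -111-  0--01  0-1-1  1--10  1-11-  10-1-
Unchecked terms (primes): --111, -0001, -0010, -111-, 0--01, 0-1-1, 000-0, 0000-, 1--10, 1-11-, 10-1-, 100-1, 101-0
Minterm coverage:
  m0 ⊆ 000-0,0000-
  m1 ⊆ -0001,0--01,0000-
  m2 ⊆ -0010,000-0
  m5 ⊆ 0--01,0-1-1
  m7 ⊆ --111,0-1-1
  m9 ⊆ 0--01 [E]
  m13 ⊆ 0--01,0-1-1
  m14 ⊆ -111- [E]
  m17 ⊆ -0001,100-1
  m18 ⊆ -0010,1--10,10-1-
  m19 ⊆ 10-1-,100-1
  m20 ⊆ 101-0 [E]
  m22 ⊆ 1--10,1-11-,10-1-,101-0
  m23 ⊆ --111,1-11-,10-1-
  m26 ⊆ 1--10 [E]
  m30 ⊆ -111-,1--10,1-11-
  m31 ⊆ --111,-111-,1-11-
E = {-111-, 0--01, 1--10, 101-0}
Petrick residual → --111, 000-0, 100-1
Cover = cde + bcd + a'd'e + a'b'c'e' + ade' + ab'c'e + ab'ce'  |cover|=7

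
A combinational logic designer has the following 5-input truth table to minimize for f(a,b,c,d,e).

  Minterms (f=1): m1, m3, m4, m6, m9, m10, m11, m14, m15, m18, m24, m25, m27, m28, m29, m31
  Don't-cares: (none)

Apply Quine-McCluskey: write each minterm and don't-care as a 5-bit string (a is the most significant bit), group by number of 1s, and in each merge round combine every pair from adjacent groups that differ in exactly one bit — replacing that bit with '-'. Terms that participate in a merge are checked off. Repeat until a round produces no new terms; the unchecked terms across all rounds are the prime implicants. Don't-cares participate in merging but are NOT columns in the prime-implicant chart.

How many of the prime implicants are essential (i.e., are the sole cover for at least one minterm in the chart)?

Round 0: 00001✓ 00011✓ 00100✓ 00110✓ 01001✓ 01010✓ 01011✓ 01110✓ 01111✓ 10010 11000✓ 11001✓ 11011✓ 11100✓ 11101✓ 11111✓
Round 1: -1001✓ -1011✓ -1111✓ 0-001✓ 0-011✓ 0-110 000-1✓ 001-0 01-10✓ 01-11✓ 010-1✓ 0101-✓ 0111-✓ 11-00✓ 11-01✓ 11-11✓ 110-1✓ 1100-✓ 111-1✓ 1110-✓
Round 2: -1-11 -10-1 0-0-1 01-1- 11--1 11-0-
PIs = {-1-11, -10-1, 0-0-1, 0-110, 001-0, 01-1-, 10010, 11--1, 11-0-}
Coverage chart:
  m1: 0-0-1 ←essential
  m3: 0-0-1 ←essential
  m4: 001-0 ←essential
  m6: 0-110,001-0
  m9: -10-1,0-0-1
  m10: 01-1- ←essential
  m11: -1-11,-10-1,0-0-1,01-1-
  m14: 0-110,01-1-
  m15: -1-11,01-1-
  m18: 10010 ←essential
  m24: 11-0- ←essential
  m25: -10-1,11--1,11-0-
  m27: -1-11,-10-1,11--1
  m28: 11-0- ←essential
  m29: 11--1,11-0-
  m31: -1-11,11--1
Essential: 0-0-1, 001-0, 01-1-, 10010, 11-0-

5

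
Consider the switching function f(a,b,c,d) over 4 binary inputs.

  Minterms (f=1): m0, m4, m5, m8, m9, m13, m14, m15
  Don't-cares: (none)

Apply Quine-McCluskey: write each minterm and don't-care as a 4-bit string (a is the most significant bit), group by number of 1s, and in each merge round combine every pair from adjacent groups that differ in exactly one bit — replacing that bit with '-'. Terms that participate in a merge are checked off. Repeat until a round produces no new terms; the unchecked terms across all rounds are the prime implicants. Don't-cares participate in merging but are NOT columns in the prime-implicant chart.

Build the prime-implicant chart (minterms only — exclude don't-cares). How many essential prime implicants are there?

size-2^0 implicants → 0000(✓)  0100(✓)  0101(✓)  1000(✓)  1001(✓)  1101(✓)  1110(✓)  1111(✓)
size-2^1 implicants → -000  -101  0-00  010-  1-01  100-  11-1  111-
Unchecked terms (primes): -000, -101, 0-00, 010-, 1-01, 100-, 11-1, 111-
Minterm coverage:
  m0 ⊆ -000,0-00
  m4 ⊆ 0-00,010-
  m5 ⊆ -101,010-
  m8 ⊆ -000,100-
  m9 ⊆ 1-01,100-
  m13 ⊆ -101,1-01,11-1
  m14 ⊆ 111- [E]
  m15 ⊆ 11-1,111-
E = {111-}

1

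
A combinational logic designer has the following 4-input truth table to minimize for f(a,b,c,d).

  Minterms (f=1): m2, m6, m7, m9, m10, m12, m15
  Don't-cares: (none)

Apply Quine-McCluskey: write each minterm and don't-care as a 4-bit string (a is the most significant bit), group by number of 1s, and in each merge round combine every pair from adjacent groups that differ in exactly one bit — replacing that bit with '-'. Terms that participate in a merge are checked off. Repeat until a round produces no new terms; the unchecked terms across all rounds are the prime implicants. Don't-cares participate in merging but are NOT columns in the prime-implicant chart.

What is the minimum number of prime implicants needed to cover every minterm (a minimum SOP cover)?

Round 0: 0010✓ 0110✓ 0111✓ 1001 1010✓ 1100 1111✓
Round 1: -010 -111 0-10 011-
PIs = {-010, -111, 0-10, 011-, 1001, 1100}
Coverage chart:
  m2: -010,0-10
  m6: 0-10,011-
  m7: -111,011-
  m9: 1001 ←essential
  m10: -010 ←essential
  m12: 1100 ←essential
  m15: -111 ←essential
Essential: -010, -111, 1001, 1100
Petrick residual → 0-10
Min cover (5 terms): b'cd' + bcd + a'cd' + ab'c'd + abc'd'

5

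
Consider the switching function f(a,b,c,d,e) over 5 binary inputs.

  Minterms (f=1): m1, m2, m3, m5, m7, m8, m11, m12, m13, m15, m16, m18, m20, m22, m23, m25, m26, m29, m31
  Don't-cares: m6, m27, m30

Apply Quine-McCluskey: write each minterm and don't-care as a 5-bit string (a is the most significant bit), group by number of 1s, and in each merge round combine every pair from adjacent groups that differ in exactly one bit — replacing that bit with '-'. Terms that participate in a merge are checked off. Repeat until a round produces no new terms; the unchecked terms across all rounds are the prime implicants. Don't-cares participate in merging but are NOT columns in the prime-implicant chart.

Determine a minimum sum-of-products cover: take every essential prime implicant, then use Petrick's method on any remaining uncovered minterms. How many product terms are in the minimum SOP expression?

9

[col 0] 00001*, 00010*, 00011*, 00101*, 00110*, 00111*, 01000*, 01011*, 01100*, 01101*, 01111*, 10000*, 10010*, 10100*, 10110*, 10111*, 11001*, 11010*, 11011*, 11101*, 11110*, 11111*
[col 1] -0010*, -0110*, -0111*, -1011*, -1101*, -1111*, 0-011*, 0-101*, 0-111*, 00-01*, 00-10*, 00-11*, 000-1*, 0001-*, 001-1*, 0011-*, 01-00, 01-11*, 011-1*, 0110-, 1-010*, 1-110*, 1-111*, 10-00*, 10-10*, 100-0*, 101-0*, 1011-*, 11-01*, 11-10*, 11-11*, 110-1*, 1101-*, 111-1*, 1111-*
[col 2] --111, -0-10, -011-, -1-11, -11-1, 0--11, 0-1-1, 00--1, 00-1-, 1--10, 1-11-, 10--0, 11--1, 11-1-
Prime implicants: --111, -0-10, -011-, -1-11, -11-1, 0--11, 0-1-1, 00--1, 00-1-, 01-00, 0110-, 1--10, 1-11-, 10--0, 11--1, 11-1-
PI chart (minterm → PIs covering it):
  1 | 00--1  (sole → essential)
  2 | -0-10,00-1-
  3 | 0--11,00--1,00-1-
  5 | 0-1-1,00--1
  7 | --111,-011-,0--11,0-1-1,00--1,00-1-
  8 | 01-00  (sole → essential)
  11 | -1-11,0--11
  12 | 01-00,0110-
  13 | -11-1,0-1-1,0110-
  15 | --111,-1-11,-11-1,0--11,0-1-1
  16 | 10--0  (sole → essential)
  18 | -0-10,1--10,10--0
  20 | 10--0  (sole → essential)
  22 | -0-10,-011-,1--10,1-11-,10--0
  23 | --111,-011-,1-11-
  25 | 11--1  (sole → essential)
  26 | 1--10,11-1-
  29 | -11-1,11--1
  31 | --111,-1-11,-11-1,1-11-,11--1,11-1-
Essential prime implicants: 00--1, 01-00, 10--0, 11--1
Petrick residual → --111, -0-10, -1-11, -11-1, 1--10
Minimum SOP uses 9 PIs: cde + b'de' + bde + bce + a'b'e + a'bd'e' + ade' + ab'e' + abe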